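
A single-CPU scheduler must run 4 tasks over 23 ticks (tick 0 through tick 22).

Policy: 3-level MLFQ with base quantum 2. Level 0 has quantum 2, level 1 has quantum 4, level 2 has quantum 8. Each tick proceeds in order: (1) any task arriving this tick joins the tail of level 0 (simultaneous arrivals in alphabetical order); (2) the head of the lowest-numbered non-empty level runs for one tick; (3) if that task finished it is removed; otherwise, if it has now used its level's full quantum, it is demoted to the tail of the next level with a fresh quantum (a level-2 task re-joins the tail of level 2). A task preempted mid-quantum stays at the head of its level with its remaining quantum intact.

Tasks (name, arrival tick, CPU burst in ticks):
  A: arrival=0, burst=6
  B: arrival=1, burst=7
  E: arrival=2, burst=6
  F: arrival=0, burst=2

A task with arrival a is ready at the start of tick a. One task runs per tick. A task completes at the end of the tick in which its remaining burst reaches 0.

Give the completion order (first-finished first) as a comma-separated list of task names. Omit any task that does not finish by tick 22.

completion order = F, A, E, B

t=0: L0/L1/L2 = AF/-/- → run A
t=1: L0/L1/L2 = AFB/-/- → run A
t=2: L0/L1/L2 = FBE/A/- → run F
t=3: L0/L1/L2 = FBE/A/- → run F
t=4: L0/L1/L2 = BE/A/- → run B
t=5: L0/L1/L2 = BE/A/- → run B
t=6: L0/L1/L2 = E/AB/- → run E
t=7: L0/L1/L2 = E/AB/- → run E
t=8: L0/L1/L2 = -/ABE/- → run A
t=9: L0/L1/L2 = -/ABE/- → run A
t=10: L0/L1/L2 = -/ABE/- → run A
t=11: L0/L1/L2 = -/ABE/- → run A
t=12: L0/L1/L2 = -/BE/- → run B
t=13: L0/L1/L2 = -/BE/- → run B
t=14: L0/L1/L2 = -/BE/- → run B
t=15: L0/L1/L2 = -/BE/- → run B
t=16: L0/L1/L2 = -/E/B → run E
t=17: L0/L1/L2 = -/E/B → run E
t=18: L0/L1/L2 = -/E/B → run E
t=19: L0/L1/L2 = -/E/B → run E
t=20: L0/L1/L2 = -/-/B → run B
t=21: (idle)
t=22: (idle)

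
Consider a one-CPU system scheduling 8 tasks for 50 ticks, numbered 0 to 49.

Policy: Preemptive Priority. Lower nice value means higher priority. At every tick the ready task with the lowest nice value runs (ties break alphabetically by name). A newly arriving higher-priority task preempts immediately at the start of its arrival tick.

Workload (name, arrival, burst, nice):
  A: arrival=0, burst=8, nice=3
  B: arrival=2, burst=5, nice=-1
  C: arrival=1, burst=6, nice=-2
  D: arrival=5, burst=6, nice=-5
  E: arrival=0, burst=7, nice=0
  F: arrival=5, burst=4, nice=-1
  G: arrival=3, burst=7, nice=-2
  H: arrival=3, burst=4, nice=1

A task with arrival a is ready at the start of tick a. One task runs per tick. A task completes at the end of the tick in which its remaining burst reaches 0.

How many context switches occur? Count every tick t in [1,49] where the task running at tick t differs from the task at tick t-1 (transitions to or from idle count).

context switches = 10

t=0: ready={A,E} → run E
t=1: ready={A,C,E} → run C
t=2: ready={A,B,C,E} → run C
t=3: ready={A,B,C,E,G,H} → run C
t=4: ready={A,B,C,E,G,H} → run C
t=5: ready={A,B,C,D,E,F,G,H} → run D
t=6: ready={A,B,C,D,E,F,G,H} → run D
t=7: ready={A,B,C,D,E,F,G,H} → run D
t=8: ready={A,B,C,D,E,F,G,H} → run D
t=9: ready={A,B,C,D,E,F,G,H} → run D
t=10: ready={A,B,C,D,E,F,G,H} → run D
t=11: ready={A,B,C,E,F,G,H} → run C
t=12: ready={A,B,C,E,F,G,H} → run C
t=13: ready={A,B,E,F,G,H} → run G
t=14: ready={A,B,E,F,G,H} → run G
t=15: ready={A,B,E,F,G,H} → run G
t=16: ready={A,B,E,F,G,H} → run G
t=17: ready={A,B,E,F,G,H} → run G
t=18: ready={A,B,E,F,G,H} → run G
t=19: ready={A,B,E,F,G,H} → run G
t=20: ready={A,B,E,F,H} → run B
t=21: ready={A,B,E,F,H} → run B
t=22: ready={A,B,E,F,H} → run B
t=23: ready={A,B,E,F,H} → run B
t=24: ready={A,B,E,F,H} → run B
t=25: ready={A,E,F,H} → run F
t=26: ready={A,E,F,H} → run F
t=27: ready={A,E,F,H} → run F
t=28: ready={A,E,F,H} → run F
t=29: ready={A,E,H} → run E
t=30: ready={A,E,H} → run E
t=31: ready={A,E,H} → run E
t=32: ready={A,E,H} → run E
t=33: ready={A,E,H} → run E
t=34: ready={A,E,H} → run E
t=35: ready={A,H} → run H
t=36: ready={A,H} → run H
t=37: ready={A,H} → run H
t=38: ready={A,H} → run H
t=39: ready={A} → run A
t=40: ready={A} → run A
t=41: ready={A} → run A
t=42: ready={A} → run A
t=43: ready={A} → run A
t=44: ready={A} → run A
t=45: ready={A} → run A
t=46: ready={A} → run A
t=47: (idle)
t=48: (idle)
t=49: (idle)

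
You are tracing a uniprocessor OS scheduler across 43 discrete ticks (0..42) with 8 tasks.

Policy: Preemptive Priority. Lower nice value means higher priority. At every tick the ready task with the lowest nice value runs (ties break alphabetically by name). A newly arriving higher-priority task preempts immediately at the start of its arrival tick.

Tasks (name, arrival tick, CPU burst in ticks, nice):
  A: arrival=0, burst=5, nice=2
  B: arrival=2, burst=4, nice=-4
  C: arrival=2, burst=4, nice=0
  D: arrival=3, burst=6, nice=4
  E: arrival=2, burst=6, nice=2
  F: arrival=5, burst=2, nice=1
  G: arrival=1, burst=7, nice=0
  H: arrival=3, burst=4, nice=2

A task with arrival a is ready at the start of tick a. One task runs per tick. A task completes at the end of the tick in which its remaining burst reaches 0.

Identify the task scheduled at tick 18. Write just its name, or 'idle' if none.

running at tick 18 = A

t=0: ready={A} → run A
t=1: ready={A,G} → run G
t=2: ready={A,B,C,E,G} → run B
t=3: ready={A,B,C,D,E,G,H} → run B
t=4: ready={A,B,C,D,E,G,H} → run B
t=5: ready={A,B,C,D,E,F,G,H} → run B
t=6: ready={A,C,D,E,F,G,H} → run C
t=7: ready={A,C,D,E,F,G,H} → run C
t=8: ready={A,C,D,E,F,G,H} → run C
t=9: ready={A,C,D,E,F,G,H} → run C
t=10: ready={A,D,E,F,G,H} → run G
t=11: ready={A,D,E,F,G,H} → run G
t=12: ready={A,D,E,F,G,H} → run G
t=13: ready={A,D,E,F,G,H} → run G
t=14: ready={A,D,E,F,G,H} → run G
t=15: ready={A,D,E,F,G,H} → run G
t=16: ready={A,D,E,F,H} → run F
t=17: ready={A,D,E,F,H} → run F
t=18: ready={A,D,E,H} → run A
t=19: ready={A,D,E,H} → run A
t=20: ready={A,D,E,H} → run A
t=21: ready={A,D,E,H} → run A
t=22: ready={D,E,H} → run E
t=23: ready={D,E,H} → run E
t=24: ready={D,E,H} → run E
t=25: ready={D,E,H} → run E
t=26: ready={D,E,H} → run E
t=27: ready={D,E,H} → run E
t=28: ready={D,H} → run H
t=29: ready={D,H} → run H
t=30: ready={D,H} → run H
t=31: ready={D,H} → run H
t=32: ready={D} → run D
t=33: ready={D} → run D
t=34: ready={D} → run D
t=35: ready={D} → run D
t=36: ready={D} → run D
t=37: ready={D} → run D
t=38: (idle)
t=39: (idle)
t=40: (idle)
t=41: (idle)
t=42: (idle)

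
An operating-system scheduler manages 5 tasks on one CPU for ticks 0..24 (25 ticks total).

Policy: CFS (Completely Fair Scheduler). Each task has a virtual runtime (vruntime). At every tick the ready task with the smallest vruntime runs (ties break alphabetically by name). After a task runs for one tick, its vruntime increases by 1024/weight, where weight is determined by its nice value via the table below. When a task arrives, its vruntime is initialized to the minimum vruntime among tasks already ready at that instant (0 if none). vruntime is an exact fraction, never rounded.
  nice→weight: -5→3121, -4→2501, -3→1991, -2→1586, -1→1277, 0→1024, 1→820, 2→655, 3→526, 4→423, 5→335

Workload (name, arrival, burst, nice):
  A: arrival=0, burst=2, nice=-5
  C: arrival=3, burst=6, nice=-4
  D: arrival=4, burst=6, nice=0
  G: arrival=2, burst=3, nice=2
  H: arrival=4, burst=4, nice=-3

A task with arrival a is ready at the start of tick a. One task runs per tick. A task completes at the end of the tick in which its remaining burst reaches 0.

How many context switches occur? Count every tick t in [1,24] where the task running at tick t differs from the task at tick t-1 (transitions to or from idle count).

t=0: vr[A=0] → run A
t=1: vr[A=1024/3121] → run A
t=2: vr[G=0] → run G
t=3: vr[C=1024/655 G=1024/655] → run C
t=4: vr[C=3231744/1638155 D=1024/655 G=1024/655 H=1024/655] → run D
t=5: vr[C=3231744/1638155 D=1679/655 G=1024/655 H=1024/655] → run G
t=6: vr[C=3231744/1638155 D=1679/655 G=2048/655 H=1024/655] → run H
t=7: vr[C=3231744/1638155 D=1679/655 G=2048/655 H=2709504/1304105] → run C
t=8: vr[C=3902464/1638155 D=1679/655 G=2048/655 H=2709504/1304105] → run H
t=9: vr[C=3902464/1638155 D=1679/655 G=2048/655 H=3380224/1304105] → run C
t=10: vr[C=4573184/1638155 D=1679/655 G=2048/655 H=3380224/1304105] → run D
t=11: vr[C=4573184/1638155 D=2334/655 G=2048/655 H=3380224/1304105] → run H
t=12: vr[C=4573184/1638155 D=2334/655 G=2048/655 H=4050944/1304105] → run C
t=13: vr[C=5243904/1638155 D=2334/655 G=2048/655 H=4050944/1304105] → run H
t=14: vr[C=5243904/1638155 D=2334/655 G=2048/655] → run G
t=15: vr[C=5243904/1638155 D=2334/655] → run C
t=16: vr[C=5914624/1638155 D=2334/655] → run D
t=17: vr[C=5914624/1638155 D=2989/655] → run C
t=18: vr[D=2989/655] → run D
t=19: vr[D=3644/655] → run D
t=20: vr[D=4299/655] → run D
t=21: (idle)
t=22: (idle)
t=23: (idle)
t=24: (idle)

context switches = 18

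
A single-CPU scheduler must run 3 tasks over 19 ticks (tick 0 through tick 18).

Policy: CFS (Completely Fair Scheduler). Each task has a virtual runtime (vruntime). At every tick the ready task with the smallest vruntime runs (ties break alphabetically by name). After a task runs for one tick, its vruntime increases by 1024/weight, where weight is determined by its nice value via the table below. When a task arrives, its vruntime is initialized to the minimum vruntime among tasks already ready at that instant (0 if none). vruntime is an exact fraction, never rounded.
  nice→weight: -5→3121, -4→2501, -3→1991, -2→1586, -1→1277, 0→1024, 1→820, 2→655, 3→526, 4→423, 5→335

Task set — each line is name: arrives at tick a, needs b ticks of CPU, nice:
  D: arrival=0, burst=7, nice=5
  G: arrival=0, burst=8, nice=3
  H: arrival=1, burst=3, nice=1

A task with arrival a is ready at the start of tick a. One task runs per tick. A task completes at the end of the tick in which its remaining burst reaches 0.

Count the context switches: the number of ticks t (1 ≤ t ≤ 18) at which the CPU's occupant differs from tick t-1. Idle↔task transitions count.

t=0: vr[D=0 G=0] → run D
t=1: vr[D=1024/335 G=0 H=0] → run G
t=2: vr[D=1024/335 G=512/263 H=0] → run H
t=3: vr[D=1024/335 G=512/263 H=256/205] → run H
t=4: vr[D=1024/335 G=512/263 H=512/205] → run G
t=5: vr[D=1024/335 G=1024/263 H=512/205] → run H
t=6: vr[D=1024/335 G=1024/263] → run D
t=7: vr[D=2048/335 G=1024/263] → run G
t=8: vr[D=2048/335 G=1536/263] → run G
t=9: vr[D=2048/335 G=2048/263] → run D
t=10: vr[D=3072/335 G=2048/263] → run G
t=11: vr[D=3072/335 G=2560/263] → run D
t=12: vr[D=4096/335 G=2560/263] → run G
t=13: vr[D=4096/335 G=3072/263] → run G
t=14: vr[D=4096/335 G=3584/263] → run D
t=15: vr[D=1024/67 G=3584/263] → run G
t=16: vr[D=1024/67] → run D
t=17: vr[D=6144/335] → run D
t=18: (idle)

context switches = 14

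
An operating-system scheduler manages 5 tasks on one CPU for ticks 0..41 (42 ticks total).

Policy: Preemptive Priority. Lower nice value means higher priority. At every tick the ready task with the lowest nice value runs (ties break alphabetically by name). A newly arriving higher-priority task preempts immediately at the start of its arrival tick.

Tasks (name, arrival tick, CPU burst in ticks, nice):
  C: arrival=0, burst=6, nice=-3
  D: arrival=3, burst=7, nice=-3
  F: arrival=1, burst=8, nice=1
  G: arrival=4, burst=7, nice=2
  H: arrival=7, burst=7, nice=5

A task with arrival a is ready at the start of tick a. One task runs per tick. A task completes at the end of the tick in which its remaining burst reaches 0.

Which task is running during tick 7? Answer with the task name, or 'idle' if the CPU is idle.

t=0: ready={C} → run C
t=1: ready={C,F} → run C
t=2: ready={C,F} → run C
t=3: ready={C,D,F} → run C
t=4: ready={C,D,F,G} → run C
t=5: ready={C,D,F,G} → run C
t=6: ready={D,F,G} → run D
t=7: ready={D,F,G,H} → run D
t=8: ready={D,F,G,H} → run D
t=9: ready={D,F,G,H} → run D
t=10: ready={D,F,G,H} → run D
t=11: ready={D,F,G,H} → run D
t=12: ready={D,F,G,H} → run D
t=13: ready={F,G,H} → run F
t=14: ready={F,G,H} → run F
t=15: ready={F,G,H} → run F
t=16: ready={F,G,H} → run F
t=17: ready={F,G,H} → run F
t=18: ready={F,G,H} → run F
t=19: ready={F,G,H} → run F
t=20: ready={F,G,H} → run F
t=21: ready={G,H} → run G
t=22: ready={G,H} → run G
t=23: ready={G,H} → run G
t=24: ready={G,H} → run G
t=25: ready={G,H} → run G
t=26: ready={G,H} → run G
t=27: ready={G,H} → run G
t=28: ready={H} → run H
t=29: ready={H} → run H
t=30: ready={H} → run H
t=31: ready={H} → run H
t=32: ready={H} → run H
t=33: ready={H} → run H
t=34: ready={H} → run H
t=35: (idle)
t=36: (idle)
t=37: (idle)
t=38: (idle)
t=39: (idle)
t=40: (idle)
t=41: (idle)

running at tick 7 = D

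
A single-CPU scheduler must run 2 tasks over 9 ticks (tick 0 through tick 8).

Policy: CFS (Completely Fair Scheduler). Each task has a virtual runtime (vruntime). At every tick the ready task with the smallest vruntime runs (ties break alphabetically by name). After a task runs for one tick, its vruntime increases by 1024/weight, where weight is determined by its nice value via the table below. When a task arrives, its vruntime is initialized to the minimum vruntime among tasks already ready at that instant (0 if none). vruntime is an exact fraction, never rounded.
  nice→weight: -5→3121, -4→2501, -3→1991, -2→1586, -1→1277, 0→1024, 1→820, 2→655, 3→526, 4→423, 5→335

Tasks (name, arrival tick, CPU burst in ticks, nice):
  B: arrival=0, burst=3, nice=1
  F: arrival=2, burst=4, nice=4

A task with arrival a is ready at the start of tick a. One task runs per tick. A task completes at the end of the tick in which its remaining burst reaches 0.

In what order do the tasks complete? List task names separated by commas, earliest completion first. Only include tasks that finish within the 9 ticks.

completion order = B, F

t=0: vr[B=0] → run B
t=1: vr[B=256/205] → run B
t=2: vr[B=512/205 F=512/205] → run B
t=3: vr[F=512/205] → run F
t=4: vr[F=426496/86715] → run F
t=5: vr[F=636416/86715] → run F
t=6: vr[F=282112/28905] → run F
t=7: (idle)
t=8: (idle)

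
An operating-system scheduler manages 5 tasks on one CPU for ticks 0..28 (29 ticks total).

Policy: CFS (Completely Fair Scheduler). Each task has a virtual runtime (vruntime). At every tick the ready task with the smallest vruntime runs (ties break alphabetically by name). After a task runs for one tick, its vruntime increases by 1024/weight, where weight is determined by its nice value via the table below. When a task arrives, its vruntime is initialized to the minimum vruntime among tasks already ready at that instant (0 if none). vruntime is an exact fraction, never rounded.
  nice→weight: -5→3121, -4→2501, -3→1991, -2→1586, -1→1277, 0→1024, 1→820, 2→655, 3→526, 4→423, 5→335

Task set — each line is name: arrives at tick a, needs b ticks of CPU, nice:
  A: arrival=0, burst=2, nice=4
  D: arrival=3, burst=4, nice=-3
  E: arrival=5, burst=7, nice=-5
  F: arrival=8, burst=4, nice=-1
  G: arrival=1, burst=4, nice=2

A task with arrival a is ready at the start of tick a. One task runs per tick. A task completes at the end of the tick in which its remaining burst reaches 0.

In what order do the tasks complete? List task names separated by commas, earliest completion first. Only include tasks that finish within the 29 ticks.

t=0: vr[A=0] → run A
t=1: vr[A=1024/423 G=1024/423] → run A
t=2: vr[G=1024/423] → run G
t=3: vr[D=1103872/277065 G=1103872/277065] → run D
t=4: vr[D=2481523712/551636415 G=1103872/277065] → run G
t=5: vr[D=2481523712/551636415 E=2481523712/551636415 G=1537024/277065] → run D
t=6: vr[D=2765238272/551636415 E=2481523712/551636415 G=1537024/277065] → run E
t=7: vr[D=2765238272/551636415 E=8309711194112/1721657251215 G=1537024/277065] → run E
t=8: vr[D=2765238272/551636415 E=8874586883072/1721657251215 F=2765238272/551636415 G=1537024/277065] → run D
t=9: vr[D=3048952832/551636415 E=8874586883072/1721657251215 F=2765238272/551636415 G=1537024/277065] → run F
t=10: vr[D=3048952832/551636415 E=8874586883072/1721657251215 F=4096084962304/704439701955 G=1537024/277065] → run E
t=11: vr[D=3048952832/551636415 E=9439462572032/1721657251215 F=4096084962304/704439701955 G=1537024/277065] → run E
t=12: vr[D=3048952832/551636415 E=10004338260992/1721657251215 F=4096084962304/704439701955 G=1537024/277065] → run D
t=13: vr[E=10004338260992/1721657251215 F=4096084962304/704439701955 G=1537024/277065] → run G
t=14: vr[E=10004338260992/1721657251215 F=4096084962304/704439701955 G=1970176/277065] → run E
t=15: vr[E=10569213949952/1721657251215 F=4096084962304/704439701955 G=1970176/277065] → run F
t=16: vr[E=10569213949952/1721657251215 F=4660960651264/704439701955 G=1970176/277065] → run E
t=17: vr[E=11134089638912/1721657251215 F=4660960651264/704439701955 G=1970176/277065] → run E
t=18: vr[F=4660960651264/704439701955 G=1970176/277065] → run F
t=19: vr[F=5225836340224/704439701955 G=1970176/277065] → run G
t=20: vr[F=5225836340224/704439701955] → run F
t=21: (idle)
t=22: (idle)
t=23: (idle)
t=24: (idle)
t=25: (idle)
t=26: (idle)
t=27: (idle)
t=28: (idle)

completion order = A, D, E, G, F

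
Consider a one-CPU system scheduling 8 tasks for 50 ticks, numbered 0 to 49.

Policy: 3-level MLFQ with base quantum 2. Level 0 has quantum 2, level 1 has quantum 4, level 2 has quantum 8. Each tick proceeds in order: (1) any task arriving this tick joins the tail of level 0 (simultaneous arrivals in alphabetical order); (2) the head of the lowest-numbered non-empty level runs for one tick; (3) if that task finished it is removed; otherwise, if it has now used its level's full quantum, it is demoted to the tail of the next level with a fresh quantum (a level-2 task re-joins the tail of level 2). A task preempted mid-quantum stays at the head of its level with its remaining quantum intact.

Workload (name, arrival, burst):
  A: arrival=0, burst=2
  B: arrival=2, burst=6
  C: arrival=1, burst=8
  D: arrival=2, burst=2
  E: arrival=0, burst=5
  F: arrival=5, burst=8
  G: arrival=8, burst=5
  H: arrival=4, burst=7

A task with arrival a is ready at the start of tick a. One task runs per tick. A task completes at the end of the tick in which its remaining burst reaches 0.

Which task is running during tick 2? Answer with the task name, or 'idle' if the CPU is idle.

t=0: L0/L1/L2 = AE/-/- → run A
t=1: L0/L1/L2 = AEC/-/- → run A
t=2: L0/L1/L2 = ECBD/-/- → run E
t=3: L0/L1/L2 = ECBD/-/- → run E
t=4: L0/L1/L2 = CBDH/E/- → run C
t=5: L0/L1/L2 = CBDHF/E/- → run C
t=6: L0/L1/L2 = BDHF/EC/- → run B
t=7: L0/L1/L2 = BDHF/EC/- → run B
t=8: L0/L1/L2 = DHFG/ECB/- → run D
t=9: L0/L1/L2 = DHFG/ECB/- → run D
t=10: L0/L1/L2 = HFG/ECB/- → run H
t=11: L0/L1/L2 = HFG/ECB/- → run H
t=12: L0/L1/L2 = FG/ECBH/- → run F
t=13: L0/L1/L2 = FG/ECBH/- → run F
t=14: L0/L1/L2 = G/ECBHF/- → run G
t=15: L0/L1/L2 = G/ECBHF/- → run G
t=16: L0/L1/L2 = -/ECBHFG/- → run E
t=17: L0/L1/L2 = -/ECBHFG/- → run E
t=18: L0/L1/L2 = -/ECBHFG/- → run E
t=19: L0/L1/L2 = -/CBHFG/- → run C
t=20: L0/L1/L2 = -/CBHFG/- → run C
t=21: L0/L1/L2 = -/CBHFG/- → run C
t=22: L0/L1/L2 = -/CBHFG/- → run C
t=23: L0/L1/L2 = -/BHFG/C → run B
t=24: L0/L1/L2 = -/BHFG/C → run B
t=25: L0/L1/L2 = -/BHFG/C → run B
t=26: L0/L1/L2 = -/BHFG/C → run B
t=27: L0/L1/L2 = -/HFG/C → run H
t=28: L0/L1/L2 = -/HFG/C → run H
t=29: L0/L1/L2 = -/HFG/C → run H
t=30: L0/L1/L2 = -/HFG/C → run H
t=31: L0/L1/L2 = -/FG/CH → run F
t=32: L0/L1/L2 = -/FG/CH → run F
t=33: L0/L1/L2 = -/FG/CH → run F
t=34: L0/L1/L2 = -/FG/CH → run F
t=35: L0/L1/L2 = -/G/CHF → run G
t=36: L0/L1/L2 = -/G/CHF → run G
t=37: L0/L1/L2 = -/G/CHF → run G
t=38: L0/L1/L2 = -/-/CHF → run C
t=39: L0/L1/L2 = -/-/CHF → run C
t=40: L0/L1/L2 = -/-/HF → run H
t=41: L0/L1/L2 = -/-/F → run F
t=42: L0/L1/L2 = -/-/F → run F
t=43: (idle)
t=44: (idle)
t=45: (idle)
t=46: (idle)
t=47: (idle)
t=48: (idle)
t=49: (idle)

running at tick 2 = E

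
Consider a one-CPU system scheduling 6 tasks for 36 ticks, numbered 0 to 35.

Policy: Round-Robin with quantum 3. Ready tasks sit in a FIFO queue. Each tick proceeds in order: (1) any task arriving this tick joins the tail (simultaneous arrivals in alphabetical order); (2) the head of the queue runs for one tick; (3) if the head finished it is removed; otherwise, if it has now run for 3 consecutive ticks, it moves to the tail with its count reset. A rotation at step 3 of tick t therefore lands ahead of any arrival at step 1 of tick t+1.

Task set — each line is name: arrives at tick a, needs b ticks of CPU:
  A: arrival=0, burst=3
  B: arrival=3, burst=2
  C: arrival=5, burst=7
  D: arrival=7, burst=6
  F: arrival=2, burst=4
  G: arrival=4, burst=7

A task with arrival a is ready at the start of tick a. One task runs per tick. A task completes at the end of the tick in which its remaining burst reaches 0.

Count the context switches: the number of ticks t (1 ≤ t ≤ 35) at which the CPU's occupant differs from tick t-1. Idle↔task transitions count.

t=0: queue=[A] q_used=0 → run A
t=1: queue=[A] q_used=1 → run A
t=2: queue=[A,F] q_used=2 → run A
t=3: queue=[F,B] q_used=0 → run F
t=4: queue=[F,B,G] q_used=1 → run F
t=5: queue=[F,B,G,C] q_used=2 → run F
t=6: queue=[B,G,C,F] q_used=0 → run B
t=7: queue=[B,G,C,F,D] q_used=1 → run B
t=8: queue=[G,C,F,D] q_used=0 → run G
t=9: queue=[G,C,F,D] q_used=1 → run G
t=10: queue=[G,C,F,D] q_used=2 → run G
t=11: queue=[C,F,D,G] q_used=0 → run C
t=12: queue=[C,F,D,G] q_used=1 → run C
t=13: queue=[C,F,D,G] q_used=2 → run C
t=14: queue=[F,D,G,C] q_used=0 → run F
t=15: queue=[D,G,C] q_used=0 → run D
t=16: queue=[D,G,C] q_used=1 → run D
t=17: queue=[D,G,C] q_used=2 → run D
t=18: queue=[G,C,D] q_used=0 → run G
t=19: queue=[G,C,D] q_used=1 → run G
t=20: queue=[G,C,D] q_used=2 → run G
t=21: queue=[C,D,G] q_used=0 → run C
t=22: queue=[C,D,G] q_used=1 → run C
t=23: queue=[C,D,G] q_used=2 → run C
t=24: queue=[D,G,C] q_used=0 → run D
t=25: queue=[D,G,C] q_used=1 → run D
t=26: queue=[D,G,C] q_used=2 → run D
t=27: queue=[G,C] q_used=0 → run G
t=28: queue=[C] q_used=0 → run C
t=29: (idle)
t=30: (idle)
t=31: (idle)
t=32: (idle)
t=33: (idle)
t=34: (idle)
t=35: (idle)

context switches = 12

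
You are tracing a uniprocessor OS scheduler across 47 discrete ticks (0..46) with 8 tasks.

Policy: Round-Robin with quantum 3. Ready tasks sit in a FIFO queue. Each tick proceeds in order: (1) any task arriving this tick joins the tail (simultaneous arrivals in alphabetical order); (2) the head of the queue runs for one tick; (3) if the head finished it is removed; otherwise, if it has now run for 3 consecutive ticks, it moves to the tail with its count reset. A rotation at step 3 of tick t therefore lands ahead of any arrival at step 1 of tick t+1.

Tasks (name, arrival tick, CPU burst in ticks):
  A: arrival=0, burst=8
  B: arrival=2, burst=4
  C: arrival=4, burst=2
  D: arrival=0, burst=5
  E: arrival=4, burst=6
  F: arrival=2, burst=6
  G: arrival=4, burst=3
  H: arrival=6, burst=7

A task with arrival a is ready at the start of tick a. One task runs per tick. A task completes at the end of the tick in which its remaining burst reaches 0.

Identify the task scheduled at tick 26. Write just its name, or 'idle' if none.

running at tick 26 = H

t=0: queue=[A,D] q_used=0 → run A
t=1: queue=[A,D] q_used=1 → run A
t=2: queue=[A,D,B,F] q_used=2 → run A
t=3: queue=[D,B,F,A] q_used=0 → run D
t=4: queue=[D,B,F,A,C,E,G] q_used=1 → run D
t=5: queue=[D,B,F,A,C,E,G] q_used=2 → run D
t=6: queue=[B,F,A,C,E,G,D,H] q_used=0 → run B
t=7: queue=[B,F,A,C,E,G,D,H] q_used=1 → run B
t=8: queue=[B,F,A,C,E,G,D,H] q_used=2 → run B
t=9: queue=[F,A,C,E,G,D,H,B] q_used=0 → run F
t=10: queue=[F,A,C,E,G,D,H,B] q_used=1 → run F
t=11: queue=[F,A,C,E,G,D,H,B] q_used=2 → run F
t=12: queue=[A,C,E,G,D,H,B,F] q_used=0 → run A
t=13: queue=[A,C,E,G,D,H,B,F] q_used=1 → run A
t=14: queue=[A,C,E,G,D,H,B,F] q_used=2 → run A
t=15: queue=[C,E,G,D,H,B,F,A] q_used=0 → run C
t=16: queue=[C,E,G,D,H,B,F,A] q_used=1 → run C
t=17: queue=[E,G,D,H,B,F,A] q_used=0 → run E
t=18: queue=[E,G,D,H,B,F,A] q_used=1 → run E
t=19: queue=[E,G,D,H,B,F,A] q_used=2 → run E
t=20: queue=[G,D,H,B,F,A,E] q_used=0 → run G
t=21: queue=[G,D,H,B,F,A,E] q_used=1 → run G
t=22: queue=[G,D,H,B,F,A,E] q_used=2 → run G
t=23: queue=[D,H,B,F,A,E] q_used=0 → run D
t=24: queue=[D,H,B,F,A,E] q_used=1 → run D
t=25: queue=[H,B,F,A,E] q_used=0 → run H
t=26: queue=[H,B,F,A,E] q_used=1 → run H
t=27: queue=[H,B,F,A,E] q_used=2 → run H
t=28: queue=[B,F,A,E,H] q_used=0 → run B
t=29: queue=[F,A,E,H] q_used=0 → run F
t=30: queue=[F,A,E,H] q_used=1 → run F
t=31: queue=[F,A,E,H] q_used=2 → run F
t=32: queue=[A,E,H] q_used=0 → run A
t=33: queue=[A,E,H] q_used=1 → run A
t=34: queue=[E,H] q_used=0 → run E
t=35: queue=[E,H] q_used=1 → run E
t=36: queue=[E,H] q_used=2 → run E
t=37: queue=[H] q_used=0 → run H
t=38: queue=[H] q_used=1 → run H
t=39: queue=[H] q_used=2 → run H
t=40: queue=[H] q_used=0 → run H
t=41: (idle)
t=42: (idle)
t=43: (idle)
t=44: (idle)
t=45: (idle)
t=46: (idle)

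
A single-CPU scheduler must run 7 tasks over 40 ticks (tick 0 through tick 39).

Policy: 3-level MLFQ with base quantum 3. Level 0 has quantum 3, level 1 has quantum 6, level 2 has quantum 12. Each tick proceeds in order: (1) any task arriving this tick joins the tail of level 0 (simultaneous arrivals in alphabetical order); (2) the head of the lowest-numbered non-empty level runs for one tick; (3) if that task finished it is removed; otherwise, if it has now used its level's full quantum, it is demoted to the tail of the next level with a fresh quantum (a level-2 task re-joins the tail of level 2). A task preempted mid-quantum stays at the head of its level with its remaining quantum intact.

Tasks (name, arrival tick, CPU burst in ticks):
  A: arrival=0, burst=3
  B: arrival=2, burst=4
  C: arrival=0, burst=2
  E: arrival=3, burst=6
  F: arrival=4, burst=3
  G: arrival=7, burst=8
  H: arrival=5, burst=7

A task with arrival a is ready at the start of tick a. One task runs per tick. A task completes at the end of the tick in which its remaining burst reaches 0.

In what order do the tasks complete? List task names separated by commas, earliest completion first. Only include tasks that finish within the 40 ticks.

completion order = A, C, F, B, E, H, G

t=0: L0/L1/L2 = AC/-/- → run A
t=1: L0/L1/L2 = AC/-/- → run A
t=2: L0/L1/L2 = ACB/-/- → run A
t=3: L0/L1/L2 = CBE/-/- → run C
t=4: L0/L1/L2 = CBEF/-/- → run C
t=5: L0/L1/L2 = BEFH/-/- → run B
t=6: L0/L1/L2 = BEFH/-/- → run B
t=7: L0/L1/L2 = BEFHG/-/- → run B
t=8: L0/L1/L2 = EFHG/B/- → run E
t=9: L0/L1/L2 = EFHG/B/- → run E
t=10: L0/L1/L2 = EFHG/B/- → run E
t=11: L0/L1/L2 = FHG/BE/- → run F
t=12: L0/L1/L2 = FHG/BE/- → run F
t=13: L0/L1/L2 = FHG/BE/- → run F
t=14: L0/L1/L2 = HG/BE/- → run H
t=15: L0/L1/L2 = HG/BE/- → run H
t=16: L0/L1/L2 = HG/BE/- → run H
t=17: L0/L1/L2 = G/BEH/- → run G
t=18: L0/L1/L2 = G/BEH/- → run G
t=19: L0/L1/L2 = G/BEH/- → run G
t=20: L0/L1/L2 = -/BEHG/- → run B
t=21: L0/L1/L2 = -/EHG/- → run E
t=22: L0/L1/L2 = -/EHG/- → run E
t=23: L0/L1/L2 = -/EHG/- → run E
t=24: L0/L1/L2 = -/HG/- → run H
t=25: L0/L1/L2 = -/HG/- → run H
t=26: L0/L1/L2 = -/HG/- → run H
t=27: L0/L1/L2 = -/HG/- → run H
t=28: L0/L1/L2 = -/G/- → run G
t=29: L0/L1/L2 = -/G/- → run G
t=30: L0/L1/L2 = -/G/- → run G
t=31: L0/L1/L2 = -/G/- → run G
t=32: L0/L1/L2 = -/G/- → run G
t=33: (idle)
t=34: (idle)
t=35: (idle)
t=36: (idle)
t=37: (idle)
t=38: (idle)
t=39: (idle)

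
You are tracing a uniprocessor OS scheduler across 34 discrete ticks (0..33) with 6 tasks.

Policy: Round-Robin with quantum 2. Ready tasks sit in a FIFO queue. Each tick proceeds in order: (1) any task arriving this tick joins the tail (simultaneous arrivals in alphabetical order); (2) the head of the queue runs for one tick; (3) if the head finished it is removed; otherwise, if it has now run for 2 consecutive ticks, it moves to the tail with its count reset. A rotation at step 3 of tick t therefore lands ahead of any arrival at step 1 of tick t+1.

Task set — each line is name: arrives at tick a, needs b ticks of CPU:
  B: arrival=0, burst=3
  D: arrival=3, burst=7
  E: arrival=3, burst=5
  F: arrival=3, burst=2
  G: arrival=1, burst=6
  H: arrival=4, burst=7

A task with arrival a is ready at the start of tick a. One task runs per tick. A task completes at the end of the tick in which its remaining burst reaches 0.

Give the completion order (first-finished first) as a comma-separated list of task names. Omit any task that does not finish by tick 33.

t=0: queue=[B] q_used=0 → run B
t=1: queue=[B,G] q_used=1 → run B
t=2: queue=[G,B] q_used=0 → run G
t=3: queue=[G,B,D,E,F] q_used=1 → run G
t=4: queue=[B,D,E,F,G,H] q_used=0 → run B
t=5: queue=[D,E,F,G,H] q_used=0 → run D
t=6: queue=[D,E,F,G,H] q_used=1 → run D
t=7: queue=[E,F,G,H,D] q_used=0 → run E
t=8: queue=[E,F,G,H,D] q_used=1 → run E
t=9: queue=[F,G,H,D,E] q_used=0 → run F
t=10: queue=[F,G,H,D,E] q_used=1 → run F
t=11: queue=[G,H,D,E] q_used=0 → run G
t=12: queue=[G,H,D,E] q_used=1 → run G
t=13: queue=[H,D,E,G] q_used=0 → run H
t=14: queue=[H,D,E,G] q_used=1 → run H
t=15: queue=[D,E,G,H] q_used=0 → run D
t=16: queue=[D,E,G,H] q_used=1 → run D
t=17: queue=[E,G,H,D] q_used=0 → run E
t=18: queue=[E,G,H,D] q_used=1 → run E
t=19: queue=[G,H,D,E] q_used=0 → run G
t=20: queue=[G,H,D,E] q_used=1 → run G
t=21: queue=[H,D,E] q_used=0 → run H
t=22: queue=[H,D,E] q_used=1 → run H
t=23: queue=[D,E,H] q_used=0 → run D
t=24: queue=[D,E,H] q_used=1 → run D
t=25: queue=[E,H,D] q_used=0 → run E
t=26: queue=[H,D] q_used=0 → run H
t=27: queue=[H,D] q_used=1 → run H
t=28: queue=[D,H] q_used=0 → run D
t=29: queue=[H] q_used=0 → run H
t=30: (idle)
t=31: (idle)
t=32: (idle)
t=33: (idle)

completion order = B, F, G, E, D, H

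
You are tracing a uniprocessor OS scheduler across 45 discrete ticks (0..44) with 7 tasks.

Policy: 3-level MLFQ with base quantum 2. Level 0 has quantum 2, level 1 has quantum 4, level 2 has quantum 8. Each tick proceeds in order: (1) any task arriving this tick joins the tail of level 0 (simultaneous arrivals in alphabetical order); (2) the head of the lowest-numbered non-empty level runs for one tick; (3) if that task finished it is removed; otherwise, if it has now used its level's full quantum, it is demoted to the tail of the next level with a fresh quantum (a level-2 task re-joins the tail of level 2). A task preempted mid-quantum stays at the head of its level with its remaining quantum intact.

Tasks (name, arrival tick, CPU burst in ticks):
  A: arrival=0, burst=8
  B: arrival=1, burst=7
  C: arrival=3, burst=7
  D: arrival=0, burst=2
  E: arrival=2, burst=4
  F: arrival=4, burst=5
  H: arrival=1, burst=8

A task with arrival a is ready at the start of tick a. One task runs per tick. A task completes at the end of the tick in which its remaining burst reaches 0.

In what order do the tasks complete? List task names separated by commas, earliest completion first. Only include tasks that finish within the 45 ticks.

completion order = D, E, F, A, B, H, C

t=0: L0/L1/L2 = AD/-/- → run A
t=1: L0/L1/L2 = ADBH/-/- → run A
t=2: L0/L1/L2 = DBHE/A/- → run D
t=3: L0/L1/L2 = DBHEC/A/- → run D
t=4: L0/L1/L2 = BHECF/A/- → run B
t=5: L0/L1/L2 = BHECF/A/- → run B
t=6: L0/L1/L2 = HECF/AB/- → run H
t=7: L0/L1/L2 = HECF/AB/- → run H
t=8: L0/L1/L2 = ECF/ABH/- → run E
t=9: L0/L1/L2 = ECF/ABH/- → run E
t=10: L0/L1/L2 = CF/ABHE/- → run C
t=11: L0/L1/L2 = CF/ABHE/- → run C
t=12: L0/L1/L2 = F/ABHEC/- → run F
t=13: L0/L1/L2 = F/ABHEC/- → run F
t=14: L0/L1/L2 = -/ABHECF/- → run A
t=15: L0/L1/L2 = -/ABHECF/- → run A
t=16: L0/L1/L2 = -/ABHECF/- → run A
t=17: L0/L1/L2 = -/ABHECF/- → run A
t=18: L0/L1/L2 = -/BHECF/A → run B
t=19: L0/L1/L2 = -/BHECF/A → run B
t=20: L0/L1/L2 = -/BHECF/A → run B
t=21: L0/L1/L2 = -/BHECF/A → run B
t=22: L0/L1/L2 = -/HECF/AB → run H
t=23: L0/L1/L2 = -/HECF/AB → run H
t=24: L0/L1/L2 = -/HECF/AB → run H
t=25: L0/L1/L2 = -/HECF/AB → run H
t=26: L0/L1/L2 = -/ECF/ABH → run E
t=27: L0/L1/L2 = -/ECF/ABH → run E
t=28: L0/L1/L2 = -/CF/ABH → run C
t=29: L0/L1/L2 = -/CF/ABH → run C
t=30: L0/L1/L2 = -/CF/ABH → run C
t=31: L0/L1/L2 = -/CF/ABH → run C
t=32: L0/L1/L2 = -/F/ABHC → run F
t=33: L0/L1/L2 = -/F/ABHC → run F
t=34: L0/L1/L2 = -/F/ABHC → run F
t=35: L0/L1/L2 = -/-/ABHC → run A
t=36: L0/L1/L2 = -/-/ABHC → run A
t=37: L0/L1/L2 = -/-/BHC → run B
t=38: L0/L1/L2 = -/-/HC → run H
t=39: L0/L1/L2 = -/-/HC → run H
t=40: L0/L1/L2 = -/-/C → run C
t=41: (idle)
t=42: (idle)
t=43: (idle)
t=44: (idle)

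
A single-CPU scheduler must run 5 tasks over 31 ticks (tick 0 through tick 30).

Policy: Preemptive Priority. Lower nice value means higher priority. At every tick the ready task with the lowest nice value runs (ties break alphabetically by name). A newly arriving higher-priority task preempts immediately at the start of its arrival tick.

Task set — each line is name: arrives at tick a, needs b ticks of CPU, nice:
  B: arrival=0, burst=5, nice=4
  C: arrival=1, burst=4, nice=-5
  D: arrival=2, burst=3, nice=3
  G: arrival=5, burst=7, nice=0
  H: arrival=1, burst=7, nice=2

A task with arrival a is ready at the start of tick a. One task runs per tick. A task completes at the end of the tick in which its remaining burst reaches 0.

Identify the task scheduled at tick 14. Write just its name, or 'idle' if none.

running at tick 14 = H

t=0: ready={B} → run B
t=1: ready={B,C,H} → run C
t=2: ready={B,C,D,H} → run C
t=3: ready={B,C,D,H} → run C
t=4: ready={B,C,D,H} → run C
t=5: ready={B,D,G,H} → run G
t=6: ready={B,D,G,H} → run G
t=7: ready={B,D,G,H} → run G
t=8: ready={B,D,G,H} → run G
t=9: ready={B,D,G,H} → run G
t=10: ready={B,D,G,H} → run G
t=11: ready={B,D,G,H} → run G
t=12: ready={B,D,H} → run H
t=13: ready={B,D,H} → run H
t=14: ready={B,D,H} → run H
t=15: ready={B,D,H} → run H
t=16: ready={B,D,H} → run H
t=17: ready={B,D,H} → run H
t=18: ready={B,D,H} → run H
t=19: ready={B,D} → run D
t=20: ready={B,D} → run D
t=21: ready={B,D} → run D
t=22: ready={B} → run B
t=23: ready={B} → run B
t=24: ready={B} → run B
t=25: ready={B} → run B
t=26: (idle)
t=27: (idle)
t=28: (idle)
t=29: (idle)
t=30: (idle)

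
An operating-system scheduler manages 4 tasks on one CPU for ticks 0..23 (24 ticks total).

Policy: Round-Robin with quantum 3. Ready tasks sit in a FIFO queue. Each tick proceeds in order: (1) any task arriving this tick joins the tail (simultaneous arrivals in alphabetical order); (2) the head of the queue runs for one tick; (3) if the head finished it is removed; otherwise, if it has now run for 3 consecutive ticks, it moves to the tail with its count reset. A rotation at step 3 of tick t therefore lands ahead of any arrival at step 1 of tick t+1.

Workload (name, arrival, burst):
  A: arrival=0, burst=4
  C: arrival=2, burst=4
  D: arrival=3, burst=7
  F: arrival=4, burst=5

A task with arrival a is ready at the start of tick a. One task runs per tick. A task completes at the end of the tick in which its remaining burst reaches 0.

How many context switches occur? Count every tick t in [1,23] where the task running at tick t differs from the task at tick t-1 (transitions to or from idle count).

context switches = 9

t=0: queue=[A] q_used=0 → run A
t=1: queue=[A] q_used=1 → run A
t=2: queue=[A,C] q_used=2 → run A
t=3: queue=[C,A,D] q_used=0 → run C
t=4: queue=[C,A,D,F] q_used=1 → run C
t=5: queue=[C,A,D,F] q_used=2 → run C
t=6: queue=[A,D,F,C] q_used=0 → run A
t=7: queue=[D,F,C] q_used=0 → run D
t=8: queue=[D,F,C] q_used=1 → run D
t=9: queue=[D,F,C] q_used=2 → run D
t=10: queue=[F,C,D] q_used=0 → run F
t=11: queue=[F,C,D] q_used=1 → run F
t=12: queue=[F,C,D] q_used=2 → run F
t=13: queue=[C,D,F] q_used=0 → run C
t=14: queue=[D,F] q_used=0 → run D
t=15: queue=[D,F] q_used=1 → run D
t=16: queue=[D,F] q_used=2 → run D
t=17: queue=[F,D] q_used=0 → run F
t=18: queue=[F,D] q_used=1 → run F
t=19: queue=[D] q_used=0 → run D
t=20: (idle)
t=21: (idle)
t=22: (idle)
t=23: (idle)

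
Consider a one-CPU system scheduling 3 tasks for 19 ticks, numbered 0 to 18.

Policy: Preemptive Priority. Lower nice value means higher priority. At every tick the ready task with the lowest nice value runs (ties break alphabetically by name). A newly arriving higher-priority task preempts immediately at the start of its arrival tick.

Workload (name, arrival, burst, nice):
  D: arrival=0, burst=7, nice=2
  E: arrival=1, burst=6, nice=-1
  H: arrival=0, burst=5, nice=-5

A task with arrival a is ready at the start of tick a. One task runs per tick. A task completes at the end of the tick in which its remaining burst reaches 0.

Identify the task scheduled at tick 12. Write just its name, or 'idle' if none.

t=0: ready={D,H} → run H
t=1: ready={D,E,H} → run H
t=2: ready={D,E,H} → run H
t=3: ready={D,E,H} → run H
t=4: ready={D,E,H} → run H
t=5: ready={D,E} → run E
t=6: ready={D,E} → run E
t=7: ready={D,E} → run E
t=8: ready={D,E} → run E
t=9: ready={D,E} → run E
t=10: ready={D,E} → run E
t=11: ready={D} → run D
t=12: ready={D} → run D
t=13: ready={D} → run D
t=14: ready={D} → run D
t=15: ready={D} → run D
t=16: ready={D} → run D
t=17: ready={D} → run D
t=18: (idle)

running at tick 12 = D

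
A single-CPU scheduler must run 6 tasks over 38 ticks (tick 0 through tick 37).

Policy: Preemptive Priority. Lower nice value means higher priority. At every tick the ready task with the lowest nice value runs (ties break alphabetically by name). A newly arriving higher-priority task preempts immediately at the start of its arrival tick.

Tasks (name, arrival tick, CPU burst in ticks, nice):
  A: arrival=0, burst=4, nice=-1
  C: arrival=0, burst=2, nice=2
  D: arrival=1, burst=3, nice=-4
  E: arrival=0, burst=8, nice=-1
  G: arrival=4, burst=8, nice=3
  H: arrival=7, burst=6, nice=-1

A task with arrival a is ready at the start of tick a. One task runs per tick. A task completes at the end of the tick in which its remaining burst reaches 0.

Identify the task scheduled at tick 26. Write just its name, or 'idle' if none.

t=0: ready={A,C,E} → run A
t=1: ready={A,C,D,E} → run D
t=2: ready={A,C,D,E} → run D
t=3: ready={A,C,D,E} → run D
t=4: ready={A,C,E,G} → run A
t=5: ready={A,C,E,G} → run A
t=6: ready={A,C,E,G} → run A
t=7: ready={C,E,G,H} → run E
t=8: ready={C,E,G,H} → run E
t=9: ready={C,E,G,H} → run E
t=10: ready={C,E,G,H} → run E
t=11: ready={C,E,G,H} → run E
t=12: ready={C,E,G,H} → run E
t=13: ready={C,E,G,H} → run E
t=14: ready={C,E,G,H} → run E
t=15: ready={C,G,H} → run H
t=16: ready={C,G,H} → run H
t=17: ready={C,G,H} → run H
t=18: ready={C,G,H} → run H
t=19: ready={C,G,H} → run H
t=20: ready={C,G,H} → run H
t=21: ready={C,G} → run C
t=22: ready={C,G} → run C
t=23: ready={G} → run G
t=24: ready={G} → run G
t=25: ready={G} → run G
t=26: ready={G} → run G
t=27: ready={G} → run G
t=28: ready={G} → run G
t=29: ready={G} → run G
t=30: ready={G} → run G
t=31: (idle)
t=32: (idle)
t=33: (idle)
t=34: (idle)
t=35: (idle)
t=36: (idle)
t=37: (idle)

running at tick 26 = G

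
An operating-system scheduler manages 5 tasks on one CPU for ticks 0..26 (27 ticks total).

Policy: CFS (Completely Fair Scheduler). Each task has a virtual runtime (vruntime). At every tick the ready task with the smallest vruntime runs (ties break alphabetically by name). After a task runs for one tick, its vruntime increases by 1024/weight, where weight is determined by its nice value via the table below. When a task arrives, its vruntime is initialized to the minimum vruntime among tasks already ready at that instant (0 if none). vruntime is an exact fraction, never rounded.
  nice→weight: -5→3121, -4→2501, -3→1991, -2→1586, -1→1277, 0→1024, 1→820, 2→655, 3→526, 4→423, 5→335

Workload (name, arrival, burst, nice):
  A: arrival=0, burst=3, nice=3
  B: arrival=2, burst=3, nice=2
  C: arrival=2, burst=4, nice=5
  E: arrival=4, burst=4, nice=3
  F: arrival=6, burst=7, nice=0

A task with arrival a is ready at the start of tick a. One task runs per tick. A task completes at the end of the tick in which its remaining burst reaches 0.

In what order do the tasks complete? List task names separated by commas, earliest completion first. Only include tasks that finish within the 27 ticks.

completion order = A, B, E, F, C

t=0: vr[A=0] → run A
t=1: vr[A=512/263] → run A
t=2: vr[A=1024/263 B=1024/263 C=1024/263] → run A
t=3: vr[B=1024/263 C=1024/263] → run B
t=4: vr[B=940032/172265 C=1024/263 E=1024/263] → run C
t=5: vr[B=940032/172265 C=612352/88105 E=1024/263] → run E
t=6: vr[B=940032/172265 C=612352/88105 E=1536/263 F=940032/172265] → run B
t=7: vr[B=1209344/172265 C=612352/88105 E=1536/263 F=940032/172265] → run F
t=8: vr[B=1209344/172265 C=612352/88105 E=1536/263 F=1112297/172265] → run E
t=9: vr[B=1209344/172265 C=612352/88105 E=2048/263 F=1112297/172265] → run F
t=10: vr[B=1209344/172265 C=612352/88105 E=2048/263 F=1284562/172265] → run C
t=11: vr[B=1209344/172265 C=881664/88105 E=2048/263 F=1284562/172265] → run B
t=12: vr[C=881664/88105 E=2048/263 F=1284562/172265] → run F
t=13: vr[C=881664/88105 E=2048/263 F=1456827/172265] → run E
t=14: vr[C=881664/88105 E=2560/263 F=1456827/172265] → run F
t=15: vr[C=881664/88105 E=2560/263 F=1629092/172265] → run F
t=16: vr[C=881664/88105 E=2560/263 F=1801357/172265] → run E
t=17: vr[C=881664/88105 F=1801357/172265] → run C
t=18: vr[C=1150976/88105 F=1801357/172265] → run F
t=19: vr[C=1150976/88105 F=1973622/172265] → run F
t=20: vr[C=1150976/88105] → run C
t=21: (idle)
t=22: (idle)
t=23: (idle)
t=24: (idle)
t=25: (idle)
t=26: (idle)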